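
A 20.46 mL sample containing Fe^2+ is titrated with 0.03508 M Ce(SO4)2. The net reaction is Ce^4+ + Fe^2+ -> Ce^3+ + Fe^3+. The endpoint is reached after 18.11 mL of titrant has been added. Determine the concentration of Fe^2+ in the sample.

n(Ce(SO4)2) = 0.03508 x 0.01811 = 0.0006353 mol.
From the balanced equation, 1 mol Ce(SO4)2 reacts with 1 mol Fe^2+, so n(Fe^2+) = 0.0006353 x 1/1 = 0.0006353 mol.
[Fe^2+] = 0.0006353 / 0.02046 L = 0.0311 M.

0.0311 M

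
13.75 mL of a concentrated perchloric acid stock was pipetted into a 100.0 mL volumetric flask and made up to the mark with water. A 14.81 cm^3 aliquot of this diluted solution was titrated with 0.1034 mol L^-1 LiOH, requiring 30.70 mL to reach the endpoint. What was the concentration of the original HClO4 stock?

1.56 M

n(LiOH) = 0.1034 x 0.03070 = 0.003174 mol.
n(HClO4) in the aliquot = 0.003174 mol.
[diluted HClO4] = 0.003174 / 0.01481 = 0.2143 M.
Dilution factor = 100.0/13.75 = 7.273, so [stock] = 0.2143 x 7.273 = 1.56 M.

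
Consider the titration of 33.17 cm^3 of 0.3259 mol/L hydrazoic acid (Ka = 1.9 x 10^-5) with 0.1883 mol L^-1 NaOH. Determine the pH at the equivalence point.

8.90

n(HN3) = 0.3259 x 0.03317 = 0.01081 mol; V(NaOH) at equivalence = 0.01081/0.1883 = 0.05741 L.
At equivalence all the acid is converted to N3-; total volume = 0.03317 + 0.05741 = 0.09058 L, so [N3-] = 0.01081/0.09058 = 0.1193 M.
Kb = Kw/Ka = 1.0e-14 / 1.9 x 10^-5 = 5.26e-10.
[OH^-] = sqrt(Kb x [N3-]) = sqrt(5.26e-10 x 0.1193) = 7.93e-6 M.
pOH = 5.10, so pH = 14.00 - 5.10 = 8.90.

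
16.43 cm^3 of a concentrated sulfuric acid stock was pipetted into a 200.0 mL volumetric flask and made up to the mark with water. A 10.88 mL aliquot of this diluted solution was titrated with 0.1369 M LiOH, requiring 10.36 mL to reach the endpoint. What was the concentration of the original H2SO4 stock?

0.793 M

n(LiOH) = 0.1369 x 0.01036 = 0.001418 mol.
n(H2SO4) in the aliquot = 0.001418 x 1/2 = 0.0007091 mol.
[diluted H2SO4] = 0.0007091 / 0.01088 = 0.06518 M.
Dilution factor = 200.0/16.43 = 12.17, so [stock] = 0.06518 x 12.17 = 0.793 M.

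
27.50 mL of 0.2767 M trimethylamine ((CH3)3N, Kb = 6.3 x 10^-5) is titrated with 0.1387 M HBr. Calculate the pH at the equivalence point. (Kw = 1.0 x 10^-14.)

n((CH3)3N) = 0.2767 x 0.02750 = 0.007609 mol; V(HBr) at equivalence = 0.007609/0.1387 = 0.05486 L.
At equivalence the base is fully converted to (CH3)3NH+; total volume = 0.08236 L, so [(CH3)3NH+] = 0.007609/0.08236 = 0.09239 M.
Ka((CH3)3NH+) = Kw/Kb = 1.0e-14 / 6.3 x 10^-5 = 1.59e-10.
[H^+] = sqrt(Ka x [(CH3)3NH+]) = sqrt(1.59e-10 x 0.09239) = 3.83e-6 M.
pH = -log(3.83e-6) = 5.42.

5.42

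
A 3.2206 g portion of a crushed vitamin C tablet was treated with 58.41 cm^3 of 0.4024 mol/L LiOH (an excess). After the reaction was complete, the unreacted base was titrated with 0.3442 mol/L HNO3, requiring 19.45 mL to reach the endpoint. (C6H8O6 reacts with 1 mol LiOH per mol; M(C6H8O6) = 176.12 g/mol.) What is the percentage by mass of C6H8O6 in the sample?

Total n(LiOH) added = 0.4024 x 0.05841 = 0.02350 mol.
n(HNO3) used = 0.3442 x 0.01945 = 0.006695 mol, which equals the excess n(LiOH).
So n(LiOH) consumed by the sample = 0.02350 - 0.006695 = 0.01681 mol.
n(C6H8O6) = 0.01681 / 1 = 0.01681 mol.
mass C6H8O6 = 0.01681 x 176.12 = 2.960 g, so %C6H8O6 = 2.960/3.2206 x 100 = 91.9%.

91.9%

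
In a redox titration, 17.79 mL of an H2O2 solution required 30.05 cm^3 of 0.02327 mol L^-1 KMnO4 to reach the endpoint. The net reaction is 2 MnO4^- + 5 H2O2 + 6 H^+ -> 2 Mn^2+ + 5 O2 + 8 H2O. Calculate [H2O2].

n(KMnO4) = 0.02327 x 0.03005 = 0.0006993 mol.
From the balanced equation, 2 mol KMnO4 reacts with 5 mol H2O2, so n(H2O2) = 0.0006993 x 5/2 = 0.001748 mol.
[H2O2] = 0.001748 / 0.01779 L = 0.0983 M.

0.0983 M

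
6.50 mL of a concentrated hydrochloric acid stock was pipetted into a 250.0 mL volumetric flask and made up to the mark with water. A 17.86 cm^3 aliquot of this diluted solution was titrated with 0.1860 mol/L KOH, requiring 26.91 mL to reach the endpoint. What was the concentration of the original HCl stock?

10.8 M

n(KOH) = 0.1860 x 0.02691 = 0.005005 mol.
n(HCl) in the aliquot = 0.005005 mol.
[diluted HCl] = 0.005005 / 0.01786 = 0.2802 M.
Dilution factor = 250.0/6.500 = 38.46, so [stock] = 0.2802 x 38.46 = 10.8 M.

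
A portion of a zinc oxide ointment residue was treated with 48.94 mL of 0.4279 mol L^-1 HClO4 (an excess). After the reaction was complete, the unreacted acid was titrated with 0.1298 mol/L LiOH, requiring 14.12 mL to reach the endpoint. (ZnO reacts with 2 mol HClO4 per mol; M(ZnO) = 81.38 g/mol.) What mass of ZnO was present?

0.778 g

Total n(HClO4) added = 0.4279 x 0.04894 = 0.02094 mol.
n(LiOH) used = 0.1298 x 0.01412 = 0.001833 mol, which equals the excess n(HClO4).
So n(HClO4) consumed by the sample = 0.02094 - 0.001833 = 0.01911 mol.
n(ZnO) = 0.01911 / 2 = 0.009554 mol.
mass = 0.009554 mol x 81.38 g/mol = 0.778 g.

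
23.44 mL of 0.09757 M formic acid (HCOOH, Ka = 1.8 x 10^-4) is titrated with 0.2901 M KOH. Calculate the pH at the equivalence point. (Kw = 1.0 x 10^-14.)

n(HCOOH) = 0.09757 x 0.02344 = 0.002287 mol; V(KOH) at equivalence = 0.002287/0.2901 = 0.007884 L.
At equivalence all the acid is converted to HCOO-; total volume = 0.02344 + 0.007884 = 0.03132 L, so [HCOO-] = 0.002287/0.03132 = 0.07301 M.
Kb = Kw/Ka = 1.0e-14 / 1.8 x 10^-4 = 5.56e-11.
[OH^-] = sqrt(Kb x [HCOO-]) = sqrt(5.56e-11 x 0.07301) = 2.01e-6 M.
pOH = 5.70, so pH = 14.00 - 5.70 = 8.30.

8.30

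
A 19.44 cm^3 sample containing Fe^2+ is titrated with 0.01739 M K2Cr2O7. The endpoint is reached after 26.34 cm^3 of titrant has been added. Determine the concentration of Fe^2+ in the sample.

n(K2Cr2O7) = 0.01739 x 0.02634 = 0.0004581 mol.
From the balanced equation, 1 mol K2Cr2O7 reacts with 6 mol Fe^2+, so n(Fe^2+) = 0.0004581 x 6/1 = 0.002748 mol.
[Fe^2+] = 0.002748 / 0.01944 L = 0.141 M.

0.141 M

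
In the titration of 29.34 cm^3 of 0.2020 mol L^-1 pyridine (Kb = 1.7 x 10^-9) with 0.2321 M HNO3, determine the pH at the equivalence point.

n(C5H5N) = 0.2020 x 0.02934 = 0.005927 mol; V(HNO3) at equivalence = 0.005927/0.2321 = 0.02554 L.
At equivalence the base is fully converted to C5H5NH+; total volume = 0.05488 L, so [C5H5NH+] = 0.005927/0.05488 = 0.1080 M.
Ka(C5H5NH+) = Kw/Kb = 1.0e-14 / 1.7 x 10^-9 = 5.88e-6.
[H^+] = sqrt(Ka x [C5H5NH+]) = sqrt(5.88e-6 x 0.1080) = 0.000797 M.
pH = -log(0.000797) = 3.10.

3.10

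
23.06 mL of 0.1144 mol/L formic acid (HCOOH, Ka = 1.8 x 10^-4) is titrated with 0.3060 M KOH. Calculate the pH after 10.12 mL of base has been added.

n(acid) = 0.1144 x 0.02306 = 0.002638 mol; n(KOH) added = 0.3060 x 0.01012 = 0.003097 mol.
Base is in excess by 0.003097 - 0.002638 = 0.0004587 mol in a total volume of 0.03318 L.
[OH^-] = 0.0004587/0.03318 = 0.01382 M, so pOH = 1.86 and pH = 14.00 - 1.86 = 12.14.

12.14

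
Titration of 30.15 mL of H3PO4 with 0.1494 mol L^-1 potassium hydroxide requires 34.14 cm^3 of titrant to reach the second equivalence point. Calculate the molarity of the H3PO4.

n(KOH) = 0.1494 x 0.03414 = 0.005101 mol.
At the second equivalence point, 2 mol OH^- react per mol H3PO4, so n(H3PO4) = 0.005101 / 2 = 0.002550 mol.
[H3PO4] = 0.002550 / 0.03015 L = 0.0846 M.

0.0846 M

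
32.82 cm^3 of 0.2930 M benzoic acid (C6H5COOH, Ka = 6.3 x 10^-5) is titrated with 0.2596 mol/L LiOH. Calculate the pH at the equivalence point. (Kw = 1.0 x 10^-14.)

n(C6H5COOH) = 0.2930 x 0.03282 = 0.009616 mol; V(LiOH) at equivalence = 0.009616/0.2596 = 0.03704 L.
At equivalence all the acid is converted to C6H5COO-; total volume = 0.03282 + 0.03704 = 0.06986 L, so [C6H5COO-] = 0.009616/0.06986 = 0.1376 M.
Kb = Kw/Ka = 1.0e-14 / 6.3 x 10^-5 = 1.59e-10.
[OH^-] = sqrt(Kb x [C6H5COO-]) = sqrt(1.59e-10 x 0.1376) = 4.67e-6 M.
pOH = 5.33, so pH = 14.00 - 5.33 = 8.67.

8.67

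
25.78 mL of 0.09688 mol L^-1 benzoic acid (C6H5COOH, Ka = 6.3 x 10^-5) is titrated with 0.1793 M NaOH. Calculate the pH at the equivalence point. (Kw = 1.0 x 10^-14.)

n(C6H5COOH) = 0.09688 x 0.02578 = 0.002498 mol; V(NaOH) at equivalence = 0.002498/0.1793 = 0.01393 L.
At equivalence all the acid is converted to C6H5COO-; total volume = 0.02578 + 0.01393 = 0.03971 L, so [C6H5COO-] = 0.002498/0.03971 = 0.06290 M.
Kb = Kw/Ka = 1.0e-14 / 6.3 x 10^-5 = 1.59e-10.
[OH^-] = sqrt(Kb x [C6H5COO-]) = sqrt(1.59e-10 x 0.06290) = 3.16e-6 M.
pOH = 5.50, so pH = 14.00 - 5.50 = 8.50.

8.50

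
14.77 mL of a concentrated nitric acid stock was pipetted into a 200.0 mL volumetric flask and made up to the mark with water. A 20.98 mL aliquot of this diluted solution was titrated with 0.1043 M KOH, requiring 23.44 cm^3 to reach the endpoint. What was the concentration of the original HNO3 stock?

n(KOH) = 0.1043 x 0.02344 = 0.002445 mol.
n(HNO3) in the aliquot = 0.002445 mol.
[diluted HNO3] = 0.002445 / 0.02098 = 0.1165 M.
Dilution factor = 200.0/14.77 = 13.54, so [stock] = 0.1165 x 13.54 = 1.58 M.

1.58 M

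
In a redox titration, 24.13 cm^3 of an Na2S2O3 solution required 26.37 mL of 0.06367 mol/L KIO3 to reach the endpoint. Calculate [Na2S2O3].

n(KIO3) = 0.06367 x 0.02637 = 0.001679 mol.
From the balanced equation, 1 mol KIO3 reacts with 6 mol Na2S2O3, so n(Na2S2O3) = 0.001679 x 6/1 = 0.01007 mol.
[Na2S2O3] = 0.01007 / 0.02413 L = 0.417 M.

0.417 M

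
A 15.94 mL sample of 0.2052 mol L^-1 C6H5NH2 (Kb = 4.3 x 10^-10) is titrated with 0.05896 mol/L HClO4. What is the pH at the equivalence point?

n(C6H5NH2) = 0.2052 x 0.01594 = 0.003271 mol; V(HClO4) at equivalence = 0.003271/0.05896 = 0.05548 L.
At equivalence the base is fully converted to C6H5NH3+; total volume = 0.07142 L, so [C6H5NH3+] = 0.003271/0.07142 = 0.04580 M.
Ka(C6H5NH3+) = Kw/Kb = 1.0e-14 / 4.3 x 10^-10 = 2.33e-5.
[H^+] = sqrt(Ka x [C6H5NH3+]) = sqrt(2.33e-5 x 0.04580) = 0.00103 M.
pH = -log(0.00103) = 2.99.

2.99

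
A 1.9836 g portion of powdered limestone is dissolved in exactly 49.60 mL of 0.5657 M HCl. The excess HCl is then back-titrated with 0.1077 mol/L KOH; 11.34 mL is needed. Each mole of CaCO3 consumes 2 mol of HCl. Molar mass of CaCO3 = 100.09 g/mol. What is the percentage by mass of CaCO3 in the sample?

Total n(HCl) added = 0.5657 x 0.04960 = 0.02806 mol.
n(KOH) used = 0.1077 x 0.01134 = 0.001221 mol, which equals the excess n(HCl).
So n(HCl) consumed by the sample = 0.02806 - 0.001221 = 0.02684 mol.
n(CaCO3) = 0.02684 / 2 = 0.01342 mol.
mass CaCO3 = 0.01342 x 100.09 = 1.343 g, so %CaCO3 = 1.343/1.9836 x 100 = 67.7%.

67.7%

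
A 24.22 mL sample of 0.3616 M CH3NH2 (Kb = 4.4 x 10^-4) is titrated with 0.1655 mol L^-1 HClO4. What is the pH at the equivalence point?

5.79

n(CH3NH2) = 0.3616 x 0.02422 = 0.008758 mol; V(HClO4) at equivalence = 0.008758/0.1655 = 0.05292 L.
At equivalence the base is fully converted to CH3NH3+; total volume = 0.07714 L, so [CH3NH3+] = 0.008758/0.07714 = 0.1135 M.
Ka(CH3NH3+) = Kw/Kb = 1.0e-14 / 4.4 x 10^-4 = 2.27e-11.
[H^+] = sqrt(Ka x [CH3NH3+]) = sqrt(2.27e-11 x 0.1135) = 1.61e-6 M.
pH = -log(1.61e-6) = 5.79.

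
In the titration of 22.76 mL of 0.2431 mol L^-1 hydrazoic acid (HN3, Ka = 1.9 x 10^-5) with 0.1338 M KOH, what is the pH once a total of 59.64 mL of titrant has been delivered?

12.47

n(acid) = 0.2431 x 0.02276 = 0.005533 mol; n(KOH) added = 0.1338 x 0.05964 = 0.007980 mol.
Base is in excess by 0.007980 - 0.005533 = 0.002447 mol in a total volume of 0.08240 L.
[OH^-] = 0.002447/0.08240 = 0.02970 M, so pOH = 1.53 and pH = 14.00 - 1.53 = 12.47.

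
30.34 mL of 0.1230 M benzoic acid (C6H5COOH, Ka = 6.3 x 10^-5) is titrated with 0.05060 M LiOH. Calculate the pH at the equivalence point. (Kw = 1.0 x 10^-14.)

n(C6H5COOH) = 0.1230 x 0.03034 = 0.003732 mol; V(LiOH) at equivalence = 0.003732/0.05060 = 0.07375 L.
At equivalence all the acid is converted to C6H5COO-; total volume = 0.03034 + 0.07375 = 0.1041 L, so [C6H5COO-] = 0.003732/0.1041 = 0.03585 M.
Kb = Kw/Ka = 1.0e-14 / 6.3 x 10^-5 = 1.59e-10.
[OH^-] = sqrt(Kb x [C6H5COO-]) = sqrt(1.59e-10 x 0.03585) = 2.39e-6 M.
pOH = 5.62, so pH = 14.00 - 5.62 = 8.38.

8.38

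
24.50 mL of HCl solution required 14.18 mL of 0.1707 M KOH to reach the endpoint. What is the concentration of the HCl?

0.0988 M

n(KOH) delivered = 0.1707 x 0.01418 = 0.002421 mol.
For a 1:1 reaction, n(HCl) = 0.002421 mol.
[HCl] = 0.002421 mol / 0.02450 L = 0.0988 M.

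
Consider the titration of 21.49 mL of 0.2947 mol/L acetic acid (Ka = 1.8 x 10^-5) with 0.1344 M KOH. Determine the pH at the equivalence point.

8.85

n(CH3COOH) = 0.2947 x 0.02149 = 0.006333 mol; V(KOH) at equivalence = 0.006333/0.1344 = 0.04712 L.
At equivalence all the acid is converted to CH3COO-; total volume = 0.02149 + 0.04712 = 0.06861 L, so [CH3COO-] = 0.006333/0.06861 = 0.09230 M.
Kb = Kw/Ka = 1.0e-14 / 1.8 x 10^-5 = 5.56e-10.
[OH^-] = sqrt(Kb x [CH3COO-]) = sqrt(5.56e-10 x 0.09230) = 7.16e-6 M.
pOH = 5.15, so pH = 14.00 - 5.15 = 8.85.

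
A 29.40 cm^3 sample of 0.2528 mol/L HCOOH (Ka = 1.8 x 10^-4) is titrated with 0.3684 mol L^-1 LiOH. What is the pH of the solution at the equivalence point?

n(HCOOH) = 0.2528 x 0.02940 = 0.007432 mol; V(LiOH) at equivalence = 0.007432/0.3684 = 0.02017 L.
At equivalence all the acid is converted to HCOO-; total volume = 0.02940 + 0.02017 = 0.04957 L, so [HCOO-] = 0.007432/0.04957 = 0.1499 M.
Kb = Kw/Ka = 1.0e-14 / 1.8 x 10^-4 = 5.56e-11.
[OH^-] = sqrt(Kb x [HCOO-]) = sqrt(5.56e-11 x 0.1499) = 2.89e-6 M.
pOH = 5.54, so pH = 14.00 - 5.54 = 8.46.

8.46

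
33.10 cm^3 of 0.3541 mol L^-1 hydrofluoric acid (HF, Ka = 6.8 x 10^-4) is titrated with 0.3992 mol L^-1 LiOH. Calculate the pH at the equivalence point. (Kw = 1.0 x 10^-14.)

8.22

n(HF) = 0.3541 x 0.03310 = 0.01172 mol; V(LiOH) at equivalence = 0.01172/0.3992 = 0.02936 L.
At equivalence all the acid is converted to F-; total volume = 0.03310 + 0.02936 = 0.06246 L, so [F-] = 0.01172/0.06246 = 0.1876 M.
Kb = Kw/Ka = 1.0e-14 / 6.8 x 10^-4 = 1.47e-11.
[OH^-] = sqrt(Kb x [F-]) = sqrt(1.47e-11 x 0.1876) = 1.66e-6 M.
pOH = 5.78, so pH = 14.00 - 5.78 = 8.22.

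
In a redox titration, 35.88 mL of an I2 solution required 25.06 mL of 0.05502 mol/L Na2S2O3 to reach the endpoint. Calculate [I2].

0.0192 M

n(Na2S2O3) = 0.05502 x 0.02506 = 0.001379 mol.
From the balanced equation, 2 mol Na2S2O3 reacts with 1 mol I2, so n(I2) = 0.001379 x 1/2 = 0.0006894 mol.
[I2] = 0.0006894 / 0.03588 L = 0.0192 M.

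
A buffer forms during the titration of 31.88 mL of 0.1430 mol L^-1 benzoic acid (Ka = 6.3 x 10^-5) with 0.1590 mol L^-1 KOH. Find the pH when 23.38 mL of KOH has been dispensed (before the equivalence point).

Initial n(C6H5COOH) = 0.1430 x 0.03188 = 0.004559 mol.
n(KOH) added = 0.1590 x 0.02338 = 0.003717 mol, converting that many moles of C6H5COOH to C6H5COO-.
Remaining n(C6H5COOH) = 0.0008414 mol; n(C6H5COO-) = 0.003717 mol.
By Henderson-Hasselbalch, pH = pKa + log([A^-]/[HA]) = 4.20 + log(0.003717/0.0008414) = 4.20 + (+0.65) = 4.85.

4.85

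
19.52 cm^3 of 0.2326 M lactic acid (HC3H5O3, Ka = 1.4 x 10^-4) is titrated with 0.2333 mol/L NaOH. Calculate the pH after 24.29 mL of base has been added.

12.41

n(acid) = 0.2326 x 0.01952 = 0.004540 mol; n(NaOH) added = 0.2333 x 0.02429 = 0.005667 mol.
Base is in excess by 0.005667 - 0.004540 = 0.001127 mol in a total volume of 0.04381 L.
[OH^-] = 0.001127/0.04381 = 0.02571 M, so pOH = 1.59 and pH = 14.00 - 1.59 = 12.41.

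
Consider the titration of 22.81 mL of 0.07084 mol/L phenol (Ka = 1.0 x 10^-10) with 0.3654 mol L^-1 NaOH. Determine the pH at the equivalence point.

n(C6H5OH) = 0.07084 x 0.02281 = 0.001616 mol; V(NaOH) at equivalence = 0.001616/0.3654 = 0.004422 L.
At equivalence all the acid is converted to C6H5O-; total volume = 0.02281 + 0.004422 = 0.02723 L, so [C6H5O-] = 0.001616/0.02723 = 0.05934 M.
Kb = Kw/Ka = 1.0e-14 / 1.0 x 10^-10 = 0.000100.
[OH^-] = sqrt(Kb x [C6H5O-]) = sqrt(0.000100 x 0.05934) = 0.00244 M.
pOH = 2.61, so pH = 14.00 - 2.61 = 11.39.

11.39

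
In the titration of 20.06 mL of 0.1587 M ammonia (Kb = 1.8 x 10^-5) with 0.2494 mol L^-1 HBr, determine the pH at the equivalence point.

5.13

n(NH3) = 0.1587 x 0.02006 = 0.003184 mol; V(HBr) at equivalence = 0.003184/0.2494 = 0.01276 L.
At equivalence the base is fully converted to NH4+; total volume = 0.03282 L, so [NH4+] = 0.003184/0.03282 = 0.09699 M.
Ka(NH4+) = Kw/Kb = 1.0e-14 / 1.8 x 10^-5 = 5.56e-10.
[H^+] = sqrt(Ka x [NH4+]) = sqrt(5.56e-10 x 0.09699) = 7.34e-6 M.
pH = -log(7.34e-6) = 5.13.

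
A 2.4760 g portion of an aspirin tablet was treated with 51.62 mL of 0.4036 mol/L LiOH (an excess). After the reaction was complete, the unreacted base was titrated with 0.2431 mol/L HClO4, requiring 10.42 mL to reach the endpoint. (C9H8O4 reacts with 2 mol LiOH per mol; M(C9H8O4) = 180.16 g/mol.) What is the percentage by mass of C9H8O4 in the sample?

Total n(LiOH) added = 0.4036 x 0.05162 = 0.02083 mol.
n(HClO4) used = 0.2431 x 0.01042 = 0.002533 mol, which equals the excess n(LiOH).
So n(LiOH) consumed by the sample = 0.02083 - 0.002533 = 0.01830 mol.
n(C9H8O4) = 0.01830 / 2 = 0.009150 mol.
mass C9H8O4 = 0.009150 x 180.16 = 1.649 g, so %C9H8O4 = 1.649/2.4760 x 100 = 66.6%.

66.6%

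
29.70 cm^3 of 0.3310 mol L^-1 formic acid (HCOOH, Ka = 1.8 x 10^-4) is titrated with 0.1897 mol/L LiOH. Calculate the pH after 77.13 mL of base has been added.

12.65

n(acid) = 0.3310 x 0.02970 = 0.009831 mol; n(LiOH) added = 0.1897 x 0.07713 = 0.01463 mol.
Base is in excess by 0.01463 - 0.009831 = 0.004801 mol in a total volume of 0.1068 L.
[OH^-] = 0.004801/0.1068 = 0.04494 M, so pOH = 1.35 and pH = 14.00 - 1.35 = 12.65.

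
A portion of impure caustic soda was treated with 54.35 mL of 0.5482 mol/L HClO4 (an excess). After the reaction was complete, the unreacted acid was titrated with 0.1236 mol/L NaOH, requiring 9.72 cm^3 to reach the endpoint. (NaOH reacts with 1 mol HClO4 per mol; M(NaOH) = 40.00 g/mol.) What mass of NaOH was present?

1.14 g

Total n(HClO4) added = 0.5482 x 0.05435 = 0.02979 mol.
n(NaOH) used = 0.1236 x 0.009720 = 0.001201 mol, which equals the excess n(HClO4).
So n(HClO4) consumed by the sample = 0.02979 - 0.001201 = 0.02859 mol.
n(NaOH) = 0.02859 / 1 = 0.02859 mol.
mass = 0.02859 mol x 40.00 g/mol = 1.14 g.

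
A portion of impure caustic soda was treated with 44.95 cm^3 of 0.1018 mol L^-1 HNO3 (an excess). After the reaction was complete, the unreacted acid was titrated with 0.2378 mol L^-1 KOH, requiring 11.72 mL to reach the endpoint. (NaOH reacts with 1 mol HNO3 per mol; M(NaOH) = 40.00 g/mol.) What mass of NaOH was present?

0.0716 g

Total n(HNO3) added = 0.1018 x 0.04495 = 0.004576 mol.
n(KOH) used = 0.2378 x 0.01172 = 0.002787 mol, which equals the excess n(HNO3).
So n(HNO3) consumed by the sample = 0.004576 - 0.002787 = 0.001789 mol.
n(NaOH) = 0.001789 / 1 = 0.001789 mol.
mass = 0.001789 mol x 40.00 g/mol = 0.0716 g.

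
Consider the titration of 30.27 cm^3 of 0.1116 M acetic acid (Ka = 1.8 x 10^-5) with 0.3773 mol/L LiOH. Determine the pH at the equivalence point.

8.84

n(CH3COOH) = 0.1116 x 0.03027 = 0.003378 mol; V(LiOH) at equivalence = 0.003378/0.3773 = 0.008953 L.
At equivalence all the acid is converted to CH3COO-; total volume = 0.03027 + 0.008953 = 0.03922 L, so [CH3COO-] = 0.003378/0.03922 = 0.08613 M.
Kb = Kw/Ka = 1.0e-14 / 1.8 x 10^-5 = 5.56e-10.
[OH^-] = sqrt(Kb x [CH3COO-]) = sqrt(5.56e-10 x 0.08613) = 6.92e-6 M.
pOH = 5.16, so pH = 14.00 - 5.16 = 8.84.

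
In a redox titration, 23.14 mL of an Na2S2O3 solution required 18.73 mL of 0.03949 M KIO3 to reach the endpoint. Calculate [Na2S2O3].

n(KIO3) = 0.03949 x 0.01873 = 0.0007396 mol.
From the balanced equation, 1 mol KIO3 reacts with 6 mol Na2S2O3, so n(Na2S2O3) = 0.0007396 x 6/1 = 0.004438 mol.
[Na2S2O3] = 0.004438 / 0.02314 L = 0.192 M.

0.192 M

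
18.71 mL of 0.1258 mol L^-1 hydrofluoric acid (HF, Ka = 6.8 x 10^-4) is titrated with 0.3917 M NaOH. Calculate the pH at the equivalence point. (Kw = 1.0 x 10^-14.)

n(HF) = 0.1258 x 0.01871 = 0.002354 mol; V(NaOH) at equivalence = 0.002354/0.3917 = 0.006009 L.
At equivalence all the acid is converted to F-; total volume = 0.01871 + 0.006009 = 0.02472 L, so [F-] = 0.002354/0.02472 = 0.09522 M.
Kb = Kw/Ka = 1.0e-14 / 6.8 x 10^-4 = 1.47e-11.
[OH^-] = sqrt(Kb x [F-]) = sqrt(1.47e-11 x 0.09522) = 1.18e-6 M.
pOH = 5.93, so pH = 14.00 - 5.93 = 8.07.

8.07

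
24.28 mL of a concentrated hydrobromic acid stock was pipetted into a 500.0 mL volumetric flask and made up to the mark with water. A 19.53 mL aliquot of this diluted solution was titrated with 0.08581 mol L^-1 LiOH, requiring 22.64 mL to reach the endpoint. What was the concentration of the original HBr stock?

n(LiOH) = 0.08581 x 0.02264 = 0.001943 mol.
n(HBr) in the aliquot = 0.001943 mol.
[diluted HBr] = 0.001943 / 0.01953 = 0.09947 M.
Dilution factor = 500.0/24.28 = 20.59, so [stock] = 0.09947 x 20.59 = 2.05 M.

2.05 M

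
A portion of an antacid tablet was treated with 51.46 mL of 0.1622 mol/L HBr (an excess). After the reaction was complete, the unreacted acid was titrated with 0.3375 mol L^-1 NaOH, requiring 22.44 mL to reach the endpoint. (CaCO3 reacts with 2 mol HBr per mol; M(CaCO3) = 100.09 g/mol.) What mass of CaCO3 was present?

0.0387 g

Total n(HBr) added = 0.1622 x 0.05146 = 0.008347 mol.
n(NaOH) used = 0.3375 x 0.02244 = 0.007574 mol, which equals the excess n(HBr).
So n(HBr) consumed by the sample = 0.008347 - 0.007574 = 0.0007733 mol.
n(CaCO3) = 0.0007733 / 2 = 0.0003867 mol.
mass = 0.0003867 mol x 100.09 g/mol = 0.0387 g.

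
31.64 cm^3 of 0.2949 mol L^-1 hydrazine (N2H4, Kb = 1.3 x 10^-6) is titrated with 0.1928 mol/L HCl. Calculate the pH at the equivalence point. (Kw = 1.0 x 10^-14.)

4.52

n(N2H4) = 0.2949 x 0.03164 = 0.009331 mol; V(HCl) at equivalence = 0.009331/0.1928 = 0.04840 L.
At equivalence the base is fully converted to N2H5+; total volume = 0.08004 L, so [N2H5+] = 0.009331/0.08004 = 0.1166 M.
Ka(N2H5+) = Kw/Kb = 1.0e-14 / 1.3 x 10^-6 = 7.69e-9.
[H^+] = sqrt(Ka x [N2H5+]) = sqrt(7.69e-9 x 0.1166) = 2.99e-5 M.
pH = -log(2.99e-5) = 4.52.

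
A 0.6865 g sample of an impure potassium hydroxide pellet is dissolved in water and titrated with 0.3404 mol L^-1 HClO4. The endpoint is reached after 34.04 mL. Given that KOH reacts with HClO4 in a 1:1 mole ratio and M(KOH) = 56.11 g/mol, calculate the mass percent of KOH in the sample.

94.7%

n(HClO4) = 0.3404 x 0.03404 = 0.01159 mol.
n(KOH) = 0.01159 / 1 = 0.01159 mol.
mass of KOH = 0.01159 x 56.11 = 0.6502 g.
% purity = 0.6502 / 0.6865 x 100 = 94.7%.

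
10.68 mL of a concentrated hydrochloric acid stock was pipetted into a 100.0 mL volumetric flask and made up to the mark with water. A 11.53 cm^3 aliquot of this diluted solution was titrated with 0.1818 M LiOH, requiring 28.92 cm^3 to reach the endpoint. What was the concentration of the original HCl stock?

4.27 M

n(LiOH) = 0.1818 x 0.02892 = 0.005258 mol.
n(HCl) in the aliquot = 0.005258 mol.
[diluted HCl] = 0.005258 / 0.01153 = 0.4560 M.
Dilution factor = 100.0/10.68 = 9.363, so [stock] = 0.4560 x 9.363 = 4.27 M.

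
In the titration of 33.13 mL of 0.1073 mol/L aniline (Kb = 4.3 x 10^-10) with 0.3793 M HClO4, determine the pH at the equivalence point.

n(C6H5NH2) = 0.1073 x 0.03313 = 0.003555 mol; V(HClO4) at equivalence = 0.003555/0.3793 = 0.009372 L.
At equivalence the base is fully converted to C6H5NH3+; total volume = 0.04250 L, so [C6H5NH3+] = 0.003555/0.04250 = 0.08364 M.
Ka(C6H5NH3+) = Kw/Kb = 1.0e-14 / 4.3 x 10^-10 = 2.33e-5.
[H^+] = sqrt(Ka x [C6H5NH3+]) = sqrt(2.33e-5 x 0.08364) = 0.00139 M.
pH = -log(0.00139) = 2.86.

2.86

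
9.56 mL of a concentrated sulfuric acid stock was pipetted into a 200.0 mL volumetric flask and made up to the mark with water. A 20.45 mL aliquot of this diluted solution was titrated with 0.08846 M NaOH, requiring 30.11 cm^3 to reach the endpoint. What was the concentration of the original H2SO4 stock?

n(NaOH) = 0.08846 x 0.03011 = 0.002664 mol.
n(H2SO4) in the aliquot = 0.002664 x 1/2 = 0.001332 mol.
[diluted H2SO4] = 0.001332 / 0.02045 = 0.06512 M.
Dilution factor = 200.0/9.560 = 20.92, so [stock] = 0.06512 x 20.92 = 1.36 M.

1.36 M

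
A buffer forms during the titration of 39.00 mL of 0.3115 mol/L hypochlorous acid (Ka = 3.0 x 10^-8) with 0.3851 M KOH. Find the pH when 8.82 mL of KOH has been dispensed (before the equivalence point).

Initial n(HClO) = 0.3115 x 0.03900 = 0.01215 mol.
n(KOH) added = 0.3851 x 0.008820 = 0.003397 mol, converting that many moles of HClO to ClO-.
Remaining n(HClO) = 0.008752 mol; n(ClO-) = 0.003397 mol.
By Henderson-Hasselbalch, pH = pKa + log([A^-]/[HA]) = 7.52 + log(0.003397/0.008752) = 7.52 + (-0.41) = 7.11.

7.11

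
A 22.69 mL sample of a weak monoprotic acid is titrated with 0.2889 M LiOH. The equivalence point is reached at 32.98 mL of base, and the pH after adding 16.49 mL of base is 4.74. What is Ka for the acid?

16.49 mL is half of the equivalence volume, so this is the half-equivalence point where [HA] = [A^-].
At half-equivalence pH = pKa, so pKa = 4.74.
Ka = 10^(-4.74) = 1.8 x 10^-5.

1.8 x 10^-5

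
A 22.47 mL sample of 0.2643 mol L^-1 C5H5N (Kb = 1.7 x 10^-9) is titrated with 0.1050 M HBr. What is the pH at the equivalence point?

n(C5H5N) = 0.2643 x 0.02247 = 0.005939 mol; V(HBr) at equivalence = 0.005939/0.1050 = 0.05656 L.
At equivalence the base is fully converted to C5H5NH+; total volume = 0.07903 L, so [C5H5NH+] = 0.005939/0.07903 = 0.07515 M.
Ka(C5H5NH+) = Kw/Kb = 1.0e-14 / 1.7 x 10^-9 = 5.88e-6.
[H^+] = sqrt(Ka x [C5H5NH+]) = sqrt(5.88e-6 x 0.07515) = 0.000665 M.
pH = -log(0.000665) = 3.18.

3.18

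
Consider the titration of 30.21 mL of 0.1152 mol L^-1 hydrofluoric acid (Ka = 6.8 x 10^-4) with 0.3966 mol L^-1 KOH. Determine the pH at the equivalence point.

n(HF) = 0.1152 x 0.03021 = 0.003480 mol; V(KOH) at equivalence = 0.003480/0.3966 = 0.008775 L.
At equivalence all the acid is converted to F-; total volume = 0.03021 + 0.008775 = 0.03899 L, so [F-] = 0.003480/0.03899 = 0.08927 M.
Kb = Kw/Ka = 1.0e-14 / 6.8 x 10^-4 = 1.47e-11.
[OH^-] = sqrt(Kb x [F-]) = sqrt(1.47e-11 x 0.08927) = 1.15e-6 M.
pOH = 5.94, so pH = 14.00 - 5.94 = 8.06.

8.06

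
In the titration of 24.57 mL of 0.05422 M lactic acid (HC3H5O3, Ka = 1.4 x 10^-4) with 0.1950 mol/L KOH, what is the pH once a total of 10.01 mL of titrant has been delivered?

12.25

n(acid) = 0.05422 x 0.02457 = 0.001332 mol; n(KOH) added = 0.1950 x 0.01001 = 0.001952 mol.
Base is in excess by 0.001952 - 0.001332 = 0.0006198 mol in a total volume of 0.03458 L.
[OH^-] = 0.0006198/0.03458 = 0.01792 M, so pOH = 1.75 and pH = 14.00 - 1.75 = 12.25.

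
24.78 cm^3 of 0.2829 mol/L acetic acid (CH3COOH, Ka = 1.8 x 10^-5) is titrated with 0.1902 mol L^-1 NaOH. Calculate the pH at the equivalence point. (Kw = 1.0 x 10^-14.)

n(CH3COOH) = 0.2829 x 0.02478 = 0.007010 mol; V(NaOH) at equivalence = 0.007010/0.1902 = 0.03686 L.
At equivalence all the acid is converted to CH3COO-; total volume = 0.02478 + 0.03686 = 0.06164 L, so [CH3COO-] = 0.007010/0.06164 = 0.1137 M.
Kb = Kw/Ka = 1.0e-14 / 1.8 x 10^-5 = 5.56e-10.
[OH^-] = sqrt(Kb x [CH3COO-]) = sqrt(5.56e-10 x 0.1137) = 7.95e-6 M.
pOH = 5.10, so pH = 14.00 - 5.10 = 8.90.

8.90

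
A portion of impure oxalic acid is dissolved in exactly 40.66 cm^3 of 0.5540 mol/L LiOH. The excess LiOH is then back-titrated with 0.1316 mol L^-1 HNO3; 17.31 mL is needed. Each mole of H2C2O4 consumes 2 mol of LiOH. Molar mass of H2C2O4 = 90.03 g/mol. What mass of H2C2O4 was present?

Total n(LiOH) added = 0.5540 x 0.04066 = 0.02253 mol.
n(HNO3) used = 0.1316 x 0.01731 = 0.002278 mol, which equals the excess n(LiOH).
So n(LiOH) consumed by the sample = 0.02253 - 0.002278 = 0.02025 mol.
n(H2C2O4) = 0.02025 / 2 = 0.01012 mol.
mass = 0.01012 mol x 90.03 g/mol = 0.911 g.

0.911 g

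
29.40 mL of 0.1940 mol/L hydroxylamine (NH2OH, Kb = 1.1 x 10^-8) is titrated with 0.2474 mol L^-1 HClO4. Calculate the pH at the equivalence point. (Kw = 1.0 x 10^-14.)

n(NH2OH) = 0.1940 x 0.02940 = 0.005704 mol; V(HClO4) at equivalence = 0.005704/0.2474 = 0.02305 L.
At equivalence the base is fully converted to NH3OH+; total volume = 0.05245 L, so [NH3OH+] = 0.005704/0.05245 = 0.1087 M.
Ka(NH3OH+) = Kw/Kb = 1.0e-14 / 1.1 x 10^-8 = 9.09e-7.
[H^+] = sqrt(Ka x [NH3OH+]) = sqrt(9.09e-7 x 0.1087) = 0.000314 M.
pH = -log(0.000314) = 3.50.

3.50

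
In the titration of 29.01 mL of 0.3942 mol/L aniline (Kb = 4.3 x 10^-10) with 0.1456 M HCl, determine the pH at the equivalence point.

n(C6H5NH2) = 0.3942 x 0.02901 = 0.01144 mol; V(HCl) at equivalence = 0.01144/0.1456 = 0.07854 L.
At equivalence the base is fully converted to C6H5NH3+; total volume = 0.1076 L, so [C6H5NH3+] = 0.01144/0.1076 = 0.1063 M.
Ka(C6H5NH3+) = Kw/Kb = 1.0e-14 / 4.3 x 10^-10 = 2.33e-5.
[H^+] = sqrt(Ka x [C6H5NH3+]) = sqrt(2.33e-5 x 0.1063) = 0.00157 M.
pH = -log(0.00157) = 2.80.

2.80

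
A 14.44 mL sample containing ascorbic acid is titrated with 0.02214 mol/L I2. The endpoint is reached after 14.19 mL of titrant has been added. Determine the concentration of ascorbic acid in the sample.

0.0218 M

n(I2) = 0.02214 x 0.01419 = 0.0003142 mol.
From the balanced equation, 1 mol I2 reacts with 1 mol ascorbic acid, so n(ascorbic acid) = 0.0003142 x 1/1 = 0.0003142 mol.
[ascorbic acid] = 0.0003142 / 0.01444 L = 0.0218 M.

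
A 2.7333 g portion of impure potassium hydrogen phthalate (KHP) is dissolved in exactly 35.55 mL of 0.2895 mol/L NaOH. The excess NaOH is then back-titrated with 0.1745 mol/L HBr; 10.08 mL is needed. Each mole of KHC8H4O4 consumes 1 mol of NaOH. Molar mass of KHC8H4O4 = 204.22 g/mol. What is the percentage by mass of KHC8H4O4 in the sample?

63.8%

Total n(NaOH) added = 0.2895 x 0.03555 = 0.01029 mol.
n(HBr) used = 0.1745 x 0.01008 = 0.001759 mol, which equals the excess n(NaOH).
So n(NaOH) consumed by the sample = 0.01029 - 0.001759 = 0.008533 mol.
n(KHC8H4O4) = 0.008533 / 1 = 0.008533 mol.
mass KHC8H4O4 = 0.008533 x 204.22 = 1.743 g, so %KHC8H4O4 = 1.743/2.7333 x 100 = 63.8%.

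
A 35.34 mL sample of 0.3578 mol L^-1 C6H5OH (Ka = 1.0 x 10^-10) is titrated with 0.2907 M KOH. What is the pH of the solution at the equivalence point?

n(C6H5OH) = 0.3578 x 0.03534 = 0.01264 mol; V(KOH) at equivalence = 0.01264/0.2907 = 0.04350 L.
At equivalence all the acid is converted to C6H5O-; total volume = 0.03534 + 0.04350 = 0.07884 L, so [C6H5O-] = 0.01264/0.07884 = 0.1604 M.
Kb = Kw/Ka = 1.0e-14 / 1.0 x 10^-10 = 0.000100.
[OH^-] = sqrt(Kb x [C6H5O-]) = sqrt(0.000100 x 0.1604) = 0.00400 M.
pOH = 2.40, so pH = 14.00 - 2.40 = 11.60.

11.60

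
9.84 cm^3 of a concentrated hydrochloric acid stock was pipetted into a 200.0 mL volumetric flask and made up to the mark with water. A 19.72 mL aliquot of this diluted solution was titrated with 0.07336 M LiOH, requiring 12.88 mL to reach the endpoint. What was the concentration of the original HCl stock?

0.974 M

n(LiOH) = 0.07336 x 0.01288 = 0.0009449 mol.
n(HCl) in the aliquot = 0.0009449 mol.
[diluted HCl] = 0.0009449 / 0.01972 = 0.04791 M.
Dilution factor = 200.0/9.840 = 20.33, so [stock] = 0.04791 x 20.33 = 0.974 M.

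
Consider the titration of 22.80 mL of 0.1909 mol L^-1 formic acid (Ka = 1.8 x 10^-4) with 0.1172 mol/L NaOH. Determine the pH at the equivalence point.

n(HCOOH) = 0.1909 x 0.02280 = 0.004353 mol; V(NaOH) at equivalence = 0.004353/0.1172 = 0.03714 L.
At equivalence all the acid is converted to HCOO-; total volume = 0.02280 + 0.03714 = 0.05994 L, so [HCOO-] = 0.004353/0.05994 = 0.07262 M.
Kb = Kw/Ka = 1.0e-14 / 1.8 x 10^-4 = 5.56e-11.
[OH^-] = sqrt(Kb x [HCOO-]) = sqrt(5.56e-11 x 0.07262) = 2.01e-6 M.
pOH = 5.70, so pH = 14.00 - 5.70 = 8.30.

8.30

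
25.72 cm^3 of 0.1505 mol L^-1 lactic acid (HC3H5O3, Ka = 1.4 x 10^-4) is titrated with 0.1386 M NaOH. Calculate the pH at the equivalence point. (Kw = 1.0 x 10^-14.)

n(HC3H5O3) = 0.1505 x 0.02572 = 0.003871 mol; V(NaOH) at equivalence = 0.003871/0.1386 = 0.02793 L.
At equivalence all the acid is converted to C3H5O3-; total volume = 0.02572 + 0.02793 = 0.05365 L, so [C3H5O3-] = 0.003871/0.05365 = 0.07215 M.
Kb = Kw/Ka = 1.0e-14 / 1.4 x 10^-4 = 7.14e-11.
[OH^-] = sqrt(Kb x [C3H5O3-]) = sqrt(7.14e-11 x 0.07215) = 2.27e-6 M.
pOH = 5.64, so pH = 14.00 - 5.64 = 8.36.

8.36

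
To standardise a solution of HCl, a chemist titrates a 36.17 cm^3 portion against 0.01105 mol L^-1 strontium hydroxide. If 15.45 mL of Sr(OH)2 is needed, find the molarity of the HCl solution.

0.00944 M

n(Sr(OH)2) delivered = 0.01105 x 0.01545 = 0.0001707 mol.
The reaction is 2 HCl + 1 Sr(OH)2, so n(HCl) = 0.0001707 x 2/1 = 0.0003414 mol.
[HCl] = 0.0003414 mol / 0.03617 L = 0.00944 M.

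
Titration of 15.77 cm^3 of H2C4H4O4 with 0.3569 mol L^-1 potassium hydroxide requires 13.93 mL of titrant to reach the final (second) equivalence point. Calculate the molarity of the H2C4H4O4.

n(KOH) = 0.3569 x 0.01393 = 0.004972 mol.
At the final (second) equivalence point, 2 mol OH^- react per mol H2C4H4O4, so n(H2C4H4O4) = 0.004972 / 2 = 0.002486 mol.
[H2C4H4O4] = 0.002486 / 0.01577 L = 0.158 M.

0.158 M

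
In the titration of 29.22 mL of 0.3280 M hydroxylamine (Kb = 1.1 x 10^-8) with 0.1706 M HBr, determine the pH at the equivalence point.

n(NH2OH) = 0.3280 x 0.02922 = 0.009584 mol; V(HBr) at equivalence = 0.009584/0.1706 = 0.05618 L.
At equivalence the base is fully converted to NH3OH+; total volume = 0.08540 L, so [NH3OH+] = 0.009584/0.08540 = 0.1122 M.
Ka(NH3OH+) = Kw/Kb = 1.0e-14 / 1.1 x 10^-8 = 9.09e-7.
[H^+] = sqrt(Ka x [NH3OH+]) = sqrt(9.09e-7 x 0.1122) = 0.000319 M.
pH = -log(0.000319) = 3.50.

3.50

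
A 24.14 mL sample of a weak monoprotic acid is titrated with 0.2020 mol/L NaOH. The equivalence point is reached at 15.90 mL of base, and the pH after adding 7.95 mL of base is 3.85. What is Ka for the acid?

1.4 x 10^-4

7.95 mL is half of the equivalence volume, so this is the half-equivalence point where [HA] = [A^-].
At half-equivalence pH = pKa, so pKa = 3.85.
Ka = 10^(-3.85) = 1.4 x 10^-4.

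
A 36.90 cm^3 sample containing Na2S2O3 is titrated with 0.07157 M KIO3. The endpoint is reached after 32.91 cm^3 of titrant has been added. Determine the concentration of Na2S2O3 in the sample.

0.383 M

n(KIO3) = 0.07157 x 0.03291 = 0.002355 mol.
From the balanced equation, 1 mol KIO3 reacts with 6 mol Na2S2O3, so n(Na2S2O3) = 0.002355 x 6/1 = 0.01413 mol.
[Na2S2O3] = 0.01413 / 0.03690 L = 0.383 M.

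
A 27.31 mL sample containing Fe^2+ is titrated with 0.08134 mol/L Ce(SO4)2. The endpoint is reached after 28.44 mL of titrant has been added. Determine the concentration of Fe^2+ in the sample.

n(Ce(SO4)2) = 0.08134 x 0.02844 = 0.002313 mol.
From the balanced equation, 1 mol Ce(SO4)2 reacts with 1 mol Fe^2+, so n(Fe^2+) = 0.002313 x 1/1 = 0.002313 mol.
[Fe^2+] = 0.002313 / 0.02731 L = 0.0847 M.

0.0847 M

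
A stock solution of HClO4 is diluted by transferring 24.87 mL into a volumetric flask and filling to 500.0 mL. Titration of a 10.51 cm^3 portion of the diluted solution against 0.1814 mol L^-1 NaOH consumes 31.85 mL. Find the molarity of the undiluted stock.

11.1 M

n(NaOH) = 0.1814 x 0.03185 = 0.005778 mol.
n(HClO4) in the aliquot = 0.005778 mol.
[diluted HClO4] = 0.005778 / 0.01051 = 0.5497 M.
Dilution factor = 500.0/24.87 = 20.10, so [stock] = 0.5497 x 20.10 = 11.1 M.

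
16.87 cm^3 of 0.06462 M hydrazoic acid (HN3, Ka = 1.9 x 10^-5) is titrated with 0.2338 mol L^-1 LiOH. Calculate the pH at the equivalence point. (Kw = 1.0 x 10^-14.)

8.71

n(HN3) = 0.06462 x 0.01687 = 0.001090 mol; V(LiOH) at equivalence = 0.001090/0.2338 = 0.004663 L.
At equivalence all the acid is converted to N3-; total volume = 0.01687 + 0.004663 = 0.02153 L, so [N3-] = 0.001090/0.02153 = 0.05063 M.
Kb = Kw/Ka = 1.0e-14 / 1.9 x 10^-5 = 5.26e-10.
[OH^-] = sqrt(Kb x [N3-]) = sqrt(5.26e-10 x 0.05063) = 5.16e-6 M.
pOH = 5.29, so pH = 14.00 - 5.29 = 8.71.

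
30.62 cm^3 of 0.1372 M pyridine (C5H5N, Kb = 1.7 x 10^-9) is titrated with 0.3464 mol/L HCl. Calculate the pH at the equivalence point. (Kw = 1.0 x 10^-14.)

n(C5H5N) = 0.1372 x 0.03062 = 0.004201 mol; V(HCl) at equivalence = 0.004201/0.3464 = 0.01213 L.
At equivalence the base is fully converted to C5H5NH+; total volume = 0.04275 L, so [C5H5NH+] = 0.004201/0.04275 = 0.09828 M.
Ka(C5H5NH+) = Kw/Kb = 1.0e-14 / 1.7 x 10^-9 = 5.88e-6.
[H^+] = sqrt(Ka x [C5H5NH+]) = sqrt(5.88e-6 x 0.09828) = 0.000760 M.
pH = -log(0.000760) = 3.12.

3.12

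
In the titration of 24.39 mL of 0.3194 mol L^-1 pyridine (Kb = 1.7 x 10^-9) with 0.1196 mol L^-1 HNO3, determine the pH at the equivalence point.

n(C5H5N) = 0.3194 x 0.02439 = 0.007790 mol; V(HNO3) at equivalence = 0.007790/0.1196 = 0.06514 L.
At equivalence the base is fully converted to C5H5NH+; total volume = 0.08953 L, so [C5H5NH+] = 0.007790/0.08953 = 0.08702 M.
Ka(C5H5NH+) = Kw/Kb = 1.0e-14 / 1.7 x 10^-9 = 5.88e-6.
[H^+] = sqrt(Ka x [C5H5NH+]) = sqrt(5.88e-6 x 0.08702) = 0.000715 M.
pH = -log(0.000715) = 3.15.

3.15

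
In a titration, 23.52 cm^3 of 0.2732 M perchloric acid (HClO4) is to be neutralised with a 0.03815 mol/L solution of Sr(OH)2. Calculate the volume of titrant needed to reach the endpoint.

n(HClO4) = 0.2732 mol/L x 0.02352 L = 0.006426 mol.
The neutralisation is 2 HClO4 : 1 Sr(OH)2, so n(Sr(OH)2) = 0.006426 x 1/2 = 0.003213 mol.
V(Sr(OH)2) = 0.003213 / 0.03815 = 0.08422 L = 84.2 mL.

84.2 mL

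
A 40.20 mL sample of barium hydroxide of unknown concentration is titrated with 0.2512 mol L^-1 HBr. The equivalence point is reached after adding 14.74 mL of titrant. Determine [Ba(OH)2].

n(HBr) delivered = 0.2512 x 0.01474 = 0.003703 mol.
The reaction is 1 Ba(OH)2 + 2 HBr, so n(Ba(OH)2) = 0.003703 x 1/2 = 0.001851 mol.
[Ba(OH)2] = 0.001851 mol / 0.04020 L = 0.0461 M.

0.0461 M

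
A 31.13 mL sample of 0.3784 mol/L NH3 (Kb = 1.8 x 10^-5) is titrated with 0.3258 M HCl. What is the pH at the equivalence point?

5.01

n(NH3) = 0.3784 x 0.03113 = 0.01178 mol; V(HCl) at equivalence = 0.01178/0.3258 = 0.03616 L.
At equivalence the base is fully converted to NH4+; total volume = 0.06729 L, so [NH4+] = 0.01178/0.06729 = 0.1751 M.
Ka(NH4+) = Kw/Kb = 1.0e-14 / 1.8 x 10^-5 = 5.56e-10.
[H^+] = sqrt(Ka x [NH4+]) = sqrt(5.56e-10 x 0.1751) = 9.86e-6 M.
pH = -log(9.86e-6) = 5.01.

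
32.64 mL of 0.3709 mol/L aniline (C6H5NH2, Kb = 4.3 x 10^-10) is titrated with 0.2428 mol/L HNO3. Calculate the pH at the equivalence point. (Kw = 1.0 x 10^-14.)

n(C6H5NH2) = 0.3709 x 0.03264 = 0.01211 mol; V(HNO3) at equivalence = 0.01211/0.2428 = 0.04986 L.
At equivalence the base is fully converted to C6H5NH3+; total volume = 0.08250 L, so [C6H5NH3+] = 0.01211/0.08250 = 0.1467 M.
Ka(C6H5NH3+) = Kw/Kb = 1.0e-14 / 4.3 x 10^-10 = 2.33e-5.
[H^+] = sqrt(Ka x [C6H5NH3+]) = sqrt(2.33e-5 x 0.1467) = 0.00185 M.
pH = -log(0.00185) = 2.73.

2.73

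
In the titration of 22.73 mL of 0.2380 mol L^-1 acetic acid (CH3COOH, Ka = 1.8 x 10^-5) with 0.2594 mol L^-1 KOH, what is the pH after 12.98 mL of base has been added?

4.96

Initial n(CH3COOH) = 0.2380 x 0.02273 = 0.005410 mol.
n(KOH) added = 0.2594 x 0.01298 = 0.003367 mol, converting that many moles of CH3COOH to CH3COO-.
Remaining n(CH3COOH) = 0.002043 mol; n(CH3COO-) = 0.003367 mol.
By Henderson-Hasselbalch, pH = pKa + log([A^-]/[HA]) = 4.74 + log(0.003367/0.002043) = 4.74 + (+0.22) = 4.96.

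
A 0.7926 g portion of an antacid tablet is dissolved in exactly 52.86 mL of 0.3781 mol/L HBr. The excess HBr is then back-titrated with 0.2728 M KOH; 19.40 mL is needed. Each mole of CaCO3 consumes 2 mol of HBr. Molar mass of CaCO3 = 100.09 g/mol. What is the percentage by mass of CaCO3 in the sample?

92.8%

Total n(HBr) added = 0.3781 x 0.05286 = 0.01999 mol.
n(KOH) used = 0.2728 x 0.01940 = 0.005292 mol, which equals the excess n(HBr).
So n(HBr) consumed by the sample = 0.01999 - 0.005292 = 0.01469 mol.
n(CaCO3) = 0.01469 / 2 = 0.007347 mol.
mass CaCO3 = 0.007347 x 100.09 = 0.7354 g, so %CaCO3 = 0.7354/0.7926 x 100 = 92.8%.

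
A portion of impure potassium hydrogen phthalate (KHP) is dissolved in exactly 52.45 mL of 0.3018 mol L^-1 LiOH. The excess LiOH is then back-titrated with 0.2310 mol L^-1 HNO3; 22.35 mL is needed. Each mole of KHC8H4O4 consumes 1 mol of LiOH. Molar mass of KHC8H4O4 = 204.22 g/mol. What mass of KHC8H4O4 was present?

2.18 g

Total n(LiOH) added = 0.3018 x 0.05245 = 0.01583 mol.
n(HNO3) used = 0.2310 x 0.02235 = 0.005163 mol, which equals the excess n(LiOH).
So n(LiOH) consumed by the sample = 0.01583 - 0.005163 = 0.01067 mol.
n(KHC8H4O4) = 0.01067 / 1 = 0.01067 mol.
mass = 0.01067 mol x 204.22 g/mol = 2.18 g.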